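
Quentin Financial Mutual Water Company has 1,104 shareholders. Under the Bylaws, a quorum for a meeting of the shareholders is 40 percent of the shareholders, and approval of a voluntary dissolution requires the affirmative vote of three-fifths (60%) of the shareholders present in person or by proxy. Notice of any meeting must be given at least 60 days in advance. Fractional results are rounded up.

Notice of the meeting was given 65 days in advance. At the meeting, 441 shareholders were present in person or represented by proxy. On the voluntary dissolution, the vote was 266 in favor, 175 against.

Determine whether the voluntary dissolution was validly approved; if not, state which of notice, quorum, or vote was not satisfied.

Invalid — quorum requirement not satisfied.

Notice: 65 days given; 60 required. Satisfied.
Quorum: 40% of 1,104 = 441.60, rounded up to 442; 441 present. Not satisfied.
Vote: requires three-fifths of those present (441); 3/5 of 441 = 264.60, rounded up to 265, so 265 needed; 266 in favor. Satisfied.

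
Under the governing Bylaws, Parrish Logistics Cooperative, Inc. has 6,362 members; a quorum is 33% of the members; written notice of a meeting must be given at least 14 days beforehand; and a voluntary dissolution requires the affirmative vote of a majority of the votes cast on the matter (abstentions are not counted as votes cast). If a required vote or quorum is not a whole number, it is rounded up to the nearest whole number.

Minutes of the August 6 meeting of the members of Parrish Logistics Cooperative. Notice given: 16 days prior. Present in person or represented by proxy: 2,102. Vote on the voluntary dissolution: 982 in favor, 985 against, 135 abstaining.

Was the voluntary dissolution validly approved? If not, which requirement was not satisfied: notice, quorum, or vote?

Notice: 16 days given; 14 required. Satisfied.
Quorum: 33% of 6,362 = 2,099.46, rounded up to 2,100; 2,102 present. Satisfied.
Vote: requires a majority of the votes cast (2,102 − 135 abstaining = 1,967); a majority of 1967 is 984, so 984 needed; 982 in favor. Not satisfied.

Invalid — vote requirement not satisfied.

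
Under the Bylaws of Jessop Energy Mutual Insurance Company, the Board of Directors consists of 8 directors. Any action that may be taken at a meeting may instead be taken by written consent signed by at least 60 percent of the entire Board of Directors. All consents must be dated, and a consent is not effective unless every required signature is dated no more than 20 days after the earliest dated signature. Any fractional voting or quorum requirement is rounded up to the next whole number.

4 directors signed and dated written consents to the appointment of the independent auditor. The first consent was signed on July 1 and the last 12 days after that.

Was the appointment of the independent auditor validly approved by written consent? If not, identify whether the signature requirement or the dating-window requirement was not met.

Signatures required: at least 60 percent of 8 — 3/5 of 8 = 4.80, rounded up to 5, so 5 needed; 4 signed. Insufficient.
Dating window: the latest signature is 12 days after the earliest; the limit is 20 days. Within the window.

Not effective — insufficient signatures.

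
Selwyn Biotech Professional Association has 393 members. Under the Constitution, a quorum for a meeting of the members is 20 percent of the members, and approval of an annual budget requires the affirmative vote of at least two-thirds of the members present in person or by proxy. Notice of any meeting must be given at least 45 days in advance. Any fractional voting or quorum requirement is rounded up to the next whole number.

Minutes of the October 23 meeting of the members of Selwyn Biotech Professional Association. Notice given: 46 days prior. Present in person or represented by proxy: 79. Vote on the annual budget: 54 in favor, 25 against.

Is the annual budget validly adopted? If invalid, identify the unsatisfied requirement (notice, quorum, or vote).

Valid — all requirements satisfied.

Notice: 46 days given; 45 required. Satisfied.
Quorum: 20% of 393 = 78.60, rounded up to 79; 79 present. Satisfied.
Vote: requires two-thirds of those present (79); 2/3 of 79 = 52.67, rounded up to 53, so 53 needed; 54 in favor. Satisfied.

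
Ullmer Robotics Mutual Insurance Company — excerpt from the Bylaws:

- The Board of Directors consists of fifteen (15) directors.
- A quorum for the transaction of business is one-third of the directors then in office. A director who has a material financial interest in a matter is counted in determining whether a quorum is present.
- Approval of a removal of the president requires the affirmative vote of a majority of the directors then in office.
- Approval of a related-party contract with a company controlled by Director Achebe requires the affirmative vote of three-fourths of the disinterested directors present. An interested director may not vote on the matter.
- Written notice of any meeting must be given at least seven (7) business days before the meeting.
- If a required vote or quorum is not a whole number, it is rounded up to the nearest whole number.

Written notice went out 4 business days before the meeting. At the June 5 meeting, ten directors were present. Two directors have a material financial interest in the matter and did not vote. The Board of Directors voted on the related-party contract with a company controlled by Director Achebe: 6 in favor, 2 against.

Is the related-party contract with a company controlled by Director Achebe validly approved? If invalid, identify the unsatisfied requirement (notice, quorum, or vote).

Notice: 4 business days given; 7 required (4 < 7). Not satisfied.
Quorum: 10 present (interested directors count toward quorum); quorum is 5. Satisfied.
Vote: the related-party contract with a company controlled by Director Achebe requires three-fourths of the disinterested directors present (10 − 2 = 8). 3/4 of 8 = 6, so 6 affirmative votes are needed; 6 voted in favor. Satisfied.

Invalid — notice requirement not satisfied.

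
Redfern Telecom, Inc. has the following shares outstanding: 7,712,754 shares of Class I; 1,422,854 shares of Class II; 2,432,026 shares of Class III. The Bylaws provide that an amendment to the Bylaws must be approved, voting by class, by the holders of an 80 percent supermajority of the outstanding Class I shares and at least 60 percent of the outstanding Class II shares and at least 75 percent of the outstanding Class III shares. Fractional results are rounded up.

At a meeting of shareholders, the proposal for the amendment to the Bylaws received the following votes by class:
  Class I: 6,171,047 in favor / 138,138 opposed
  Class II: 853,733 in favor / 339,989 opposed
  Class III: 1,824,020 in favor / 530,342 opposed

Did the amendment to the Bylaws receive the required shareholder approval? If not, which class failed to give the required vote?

Approved — every class gave the required vote.

Class I: 4/5 of 7712754 = 6170203.20, rounded up to 6170204; 6,170,204 required, 6,171,047 in favor — approved.
Class II: 3/5 of 1422854 = 853712.40, rounded up to 853713; 853,713 required, 853,733 in favor — approved.
Class III: 3/4 of 2432026 = 1824019.50, rounded up to 1824020; 1,824,020 required, 1,824,020 in favor — approved.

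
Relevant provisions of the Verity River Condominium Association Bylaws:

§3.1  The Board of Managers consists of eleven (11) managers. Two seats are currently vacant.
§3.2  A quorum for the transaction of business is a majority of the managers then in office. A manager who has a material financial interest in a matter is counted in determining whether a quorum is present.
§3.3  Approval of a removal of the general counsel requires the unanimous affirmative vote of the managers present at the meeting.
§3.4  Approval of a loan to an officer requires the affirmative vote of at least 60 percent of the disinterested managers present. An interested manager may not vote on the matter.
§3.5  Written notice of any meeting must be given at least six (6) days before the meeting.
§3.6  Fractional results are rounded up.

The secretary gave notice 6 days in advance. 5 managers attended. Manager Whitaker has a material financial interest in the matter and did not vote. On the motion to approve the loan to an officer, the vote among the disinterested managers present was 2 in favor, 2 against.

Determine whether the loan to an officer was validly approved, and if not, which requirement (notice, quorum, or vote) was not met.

Invalid — vote requirement not satisfied.

Notice: 6 days given; 6 required (6 ≥ 6). Satisfied.
Quorum: 5 present (interested managers count toward quorum); quorum is 5. Satisfied.
Vote: the loan to an officer requires three-fifths of the disinterested managers present (5 − 1 = 4). 3/5 of 4 = 2.40, rounded up to 3, so 3 affirmative votes are needed; 2 voted in favor. Not satisfied.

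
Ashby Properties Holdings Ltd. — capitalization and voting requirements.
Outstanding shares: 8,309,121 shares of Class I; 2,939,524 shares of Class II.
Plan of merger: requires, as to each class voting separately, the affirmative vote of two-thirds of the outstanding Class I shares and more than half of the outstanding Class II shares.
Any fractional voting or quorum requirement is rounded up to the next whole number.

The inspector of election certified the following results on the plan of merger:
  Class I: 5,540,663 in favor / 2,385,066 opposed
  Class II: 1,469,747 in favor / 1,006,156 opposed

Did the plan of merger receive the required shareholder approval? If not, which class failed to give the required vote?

Class I: 2/3 of 8309121 = 5539414; 5,539,414 required, 5,540,663 in favor — approved.
Class II: a majority of 2939524 is 1469763; 1,469,763 required, 1,469,747 in favor — not approved.

Not approved — the Class II shares did not give the required vote.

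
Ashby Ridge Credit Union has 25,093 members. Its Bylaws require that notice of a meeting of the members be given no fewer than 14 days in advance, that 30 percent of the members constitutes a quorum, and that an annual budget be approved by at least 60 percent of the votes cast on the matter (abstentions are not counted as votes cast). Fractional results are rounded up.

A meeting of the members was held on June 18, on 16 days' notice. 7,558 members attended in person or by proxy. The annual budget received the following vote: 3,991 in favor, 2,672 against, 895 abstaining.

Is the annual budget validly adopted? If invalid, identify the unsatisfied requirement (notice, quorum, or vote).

Invalid — vote requirement not satisfied.

Notice: 16 days given; 14 required. Satisfied.
Quorum: 30% of 25,093 = 7,527.90, rounded up to 7,528; 7,558 present. Satisfied.
Vote: requires three-fifths of the votes cast (7,558 − 895 abstaining = 6,663); 3/5 of 6663 = 3997.80, rounded up to 3998, so 3,998 needed; 3,991 in favor. Not satisfied.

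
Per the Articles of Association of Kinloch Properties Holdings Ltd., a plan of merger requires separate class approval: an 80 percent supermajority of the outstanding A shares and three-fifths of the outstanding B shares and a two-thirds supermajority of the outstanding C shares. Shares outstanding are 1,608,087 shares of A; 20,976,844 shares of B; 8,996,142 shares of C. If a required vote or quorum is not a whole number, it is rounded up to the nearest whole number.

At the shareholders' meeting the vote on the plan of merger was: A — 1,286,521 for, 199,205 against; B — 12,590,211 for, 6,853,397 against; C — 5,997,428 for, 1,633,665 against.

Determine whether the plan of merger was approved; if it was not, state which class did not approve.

A: 4/5 of 1608087 = 1286469.60, rounded up to 1286470; 1,286,470 required, 1,286,521 in favor — approved.
B: 3/5 of 20976844 = 12586106.40, rounded up to 12586107; 12,586,107 required, 12,590,211 in favor — approved.
C: 2/3 of 8996142 = 5997428; 5,997,428 required, 5,997,428 in favor — approved.

Approved — every class gave the required vote.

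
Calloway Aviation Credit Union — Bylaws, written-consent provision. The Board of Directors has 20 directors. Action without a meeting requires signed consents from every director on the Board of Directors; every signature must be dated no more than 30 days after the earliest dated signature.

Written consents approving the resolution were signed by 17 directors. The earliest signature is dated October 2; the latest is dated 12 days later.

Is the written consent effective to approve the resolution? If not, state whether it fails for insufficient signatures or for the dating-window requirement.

Not effective — insufficient signatures.

Signatures required: all of 20 — unanimous means all 20, so 20 needed; 17 signed. Insufficient.
Dating window: the latest signature is 12 days after the earliest; the limit is 30 days. Within the window.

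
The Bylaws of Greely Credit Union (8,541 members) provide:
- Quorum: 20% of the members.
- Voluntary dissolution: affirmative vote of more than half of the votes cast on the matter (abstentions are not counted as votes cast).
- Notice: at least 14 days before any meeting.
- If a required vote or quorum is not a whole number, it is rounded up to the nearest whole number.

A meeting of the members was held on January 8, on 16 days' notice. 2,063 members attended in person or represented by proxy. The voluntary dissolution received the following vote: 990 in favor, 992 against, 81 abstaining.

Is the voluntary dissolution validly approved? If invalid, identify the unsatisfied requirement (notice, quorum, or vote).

Invalid — vote requirement not satisfied.

Notice: 16 days given; 14 required. Satisfied.
Quorum: 20% of 8,541 = 1,708.20, rounded up to 1,709; 2,063 present. Satisfied.
Vote: requires a majority of the votes cast (2,063 − 81 abstaining = 1,982); a majority of 1982 is 992, so 992 needed; 990 in favor. Not satisfied.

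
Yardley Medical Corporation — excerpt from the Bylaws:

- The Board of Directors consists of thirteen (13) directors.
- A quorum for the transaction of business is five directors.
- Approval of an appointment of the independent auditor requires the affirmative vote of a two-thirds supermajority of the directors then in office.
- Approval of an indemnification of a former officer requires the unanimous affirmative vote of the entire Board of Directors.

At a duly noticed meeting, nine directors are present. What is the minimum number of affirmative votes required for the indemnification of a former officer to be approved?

The indemnification of a former officer requires the unanimous vote of the entire Board of Directors (13).
Unanimous means all 13.
(Only 9 can vote, so the indemnification of a former officer cannot pass at this meeting, but the required vote is still 13.)

13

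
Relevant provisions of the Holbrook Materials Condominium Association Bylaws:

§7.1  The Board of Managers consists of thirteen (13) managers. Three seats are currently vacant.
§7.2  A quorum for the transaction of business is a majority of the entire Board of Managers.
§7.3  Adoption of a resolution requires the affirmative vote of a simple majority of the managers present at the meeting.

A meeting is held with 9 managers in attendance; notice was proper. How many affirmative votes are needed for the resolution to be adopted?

The resolution requires a majority of the managers present (9).
A majority of 9 is 5.

5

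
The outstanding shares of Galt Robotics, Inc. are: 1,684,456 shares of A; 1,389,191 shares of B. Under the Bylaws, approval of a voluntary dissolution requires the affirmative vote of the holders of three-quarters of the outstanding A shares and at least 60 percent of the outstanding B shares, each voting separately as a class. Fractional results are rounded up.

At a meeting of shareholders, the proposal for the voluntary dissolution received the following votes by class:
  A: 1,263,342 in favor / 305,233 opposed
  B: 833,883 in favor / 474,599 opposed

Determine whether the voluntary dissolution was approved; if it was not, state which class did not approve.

A: 3/4 of 1684456 = 1263342; 1,263,342 required, 1,263,342 in favor — approved.
B: 3/5 of 1389191 = 833514.60, rounded up to 833515; 833,515 required, 833,883 in favor — approved.

Approved — every class gave the required vote.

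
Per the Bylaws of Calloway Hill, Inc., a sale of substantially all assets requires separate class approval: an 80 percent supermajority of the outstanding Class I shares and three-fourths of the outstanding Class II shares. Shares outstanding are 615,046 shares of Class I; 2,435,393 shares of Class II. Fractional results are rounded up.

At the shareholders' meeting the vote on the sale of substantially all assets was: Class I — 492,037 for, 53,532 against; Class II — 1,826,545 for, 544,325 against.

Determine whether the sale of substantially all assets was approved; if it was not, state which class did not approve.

Approved — every class gave the required vote.

Class I: 4/5 of 615046 = 492036.80, rounded up to 492037; 492,037 required, 492,037 in favor — approved.
Class II: 3/4 of 2435393 = 1826544.75, rounded up to 1826545; 1,826,545 required, 1,826,545 in favor — approved.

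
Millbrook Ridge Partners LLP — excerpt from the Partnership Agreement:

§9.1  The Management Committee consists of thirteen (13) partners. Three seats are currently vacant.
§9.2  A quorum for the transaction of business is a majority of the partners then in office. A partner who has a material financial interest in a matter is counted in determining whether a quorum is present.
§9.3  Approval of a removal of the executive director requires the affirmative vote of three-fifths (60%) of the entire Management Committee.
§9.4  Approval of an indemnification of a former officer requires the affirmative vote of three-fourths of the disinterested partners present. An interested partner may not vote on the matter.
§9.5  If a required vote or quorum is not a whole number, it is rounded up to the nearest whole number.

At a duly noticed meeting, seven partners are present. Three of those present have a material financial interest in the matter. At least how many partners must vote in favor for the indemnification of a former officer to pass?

The indemnification of a former officer requires three-fourths of the disinterested partners present (7 − 3 = 4).
3/4 of 4 = 3.

3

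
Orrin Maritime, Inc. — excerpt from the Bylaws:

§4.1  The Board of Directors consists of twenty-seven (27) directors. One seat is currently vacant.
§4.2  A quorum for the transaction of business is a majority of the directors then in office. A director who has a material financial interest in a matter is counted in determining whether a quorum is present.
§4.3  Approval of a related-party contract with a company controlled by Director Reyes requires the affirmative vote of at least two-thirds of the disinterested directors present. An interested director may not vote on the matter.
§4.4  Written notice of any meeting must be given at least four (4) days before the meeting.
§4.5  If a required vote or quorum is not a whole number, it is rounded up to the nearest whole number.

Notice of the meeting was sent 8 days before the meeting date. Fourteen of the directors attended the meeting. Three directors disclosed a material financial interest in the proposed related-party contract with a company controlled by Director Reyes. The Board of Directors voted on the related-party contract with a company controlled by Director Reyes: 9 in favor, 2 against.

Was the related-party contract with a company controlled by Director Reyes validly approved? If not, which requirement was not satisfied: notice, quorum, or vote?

Valid — all requirements satisfied.

Notice: 8 days given; 4 required (8 ≥ 4). Satisfied.
Quorum: 14 present (interested directors count toward quorum); quorum is 14. Satisfied.
Vote: the related-party contract with a company controlled by Director Reyes requires two-thirds of the disinterested directors present (14 − 3 = 11). 2/3 of 11 = 7.33, rounded up to 8, so 8 affirmative votes are needed; 9 voted in favor. Satisfied.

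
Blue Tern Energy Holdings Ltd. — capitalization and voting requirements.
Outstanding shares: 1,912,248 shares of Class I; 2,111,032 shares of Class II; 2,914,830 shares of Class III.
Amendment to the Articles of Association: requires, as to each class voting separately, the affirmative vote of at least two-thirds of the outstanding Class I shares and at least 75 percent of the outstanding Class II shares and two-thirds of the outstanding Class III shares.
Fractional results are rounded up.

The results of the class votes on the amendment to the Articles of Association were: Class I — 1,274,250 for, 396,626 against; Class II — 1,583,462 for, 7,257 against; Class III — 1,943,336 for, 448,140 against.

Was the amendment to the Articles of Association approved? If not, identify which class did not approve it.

Not approved — the Class I shares did not give the required vote.

Class I: 2/3 of 1912248 = 1274832; 1,274,832 required, 1,274,250 in favor — not approved.
Class II: 3/4 of 2111032 = 1583274; 1,583,274 required, 1,583,462 in favor — approved.
Class III: 2/3 of 2914830 = 1943220; 1,943,220 required, 1,943,336 in favor — approved.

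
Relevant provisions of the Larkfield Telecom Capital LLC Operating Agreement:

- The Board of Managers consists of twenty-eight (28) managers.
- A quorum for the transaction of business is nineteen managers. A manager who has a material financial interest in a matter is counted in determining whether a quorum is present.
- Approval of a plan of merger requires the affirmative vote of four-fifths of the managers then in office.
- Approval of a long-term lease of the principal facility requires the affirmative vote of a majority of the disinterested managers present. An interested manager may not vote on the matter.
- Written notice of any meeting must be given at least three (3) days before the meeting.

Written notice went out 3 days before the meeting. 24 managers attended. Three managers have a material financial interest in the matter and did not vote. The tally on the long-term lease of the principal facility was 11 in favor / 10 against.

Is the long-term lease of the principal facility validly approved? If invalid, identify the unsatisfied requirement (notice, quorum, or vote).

Notice: 3 days given; 3 required (3 ≥ 3). Satisfied.
Quorum: 24 present (interested managers count toward quorum); quorum is 19. Satisfied.
Vote: the long-term lease of the principal facility requires a majority of the disinterested managers present (24 − 3 = 21). A majority of 21 is 11, so 11 affirmative votes are needed; 11 voted in favor. Satisfied.

Valid — all requirements satisfied.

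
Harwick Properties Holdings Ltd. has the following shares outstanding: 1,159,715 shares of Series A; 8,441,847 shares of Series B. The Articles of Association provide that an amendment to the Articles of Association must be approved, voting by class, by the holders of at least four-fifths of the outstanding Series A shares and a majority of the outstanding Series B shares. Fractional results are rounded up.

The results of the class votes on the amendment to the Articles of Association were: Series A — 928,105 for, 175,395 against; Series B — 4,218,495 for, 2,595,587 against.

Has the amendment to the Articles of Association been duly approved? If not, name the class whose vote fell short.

Series A: 4/5 of 1159715 = 927772; 927,772 required, 928,105 in favor — approved.
Series B: a majority of 8441847 is 4220924; 4,220,924 required, 4,218,495 in favor — not approved.

Not approved — the Series B shares did not give the required vote.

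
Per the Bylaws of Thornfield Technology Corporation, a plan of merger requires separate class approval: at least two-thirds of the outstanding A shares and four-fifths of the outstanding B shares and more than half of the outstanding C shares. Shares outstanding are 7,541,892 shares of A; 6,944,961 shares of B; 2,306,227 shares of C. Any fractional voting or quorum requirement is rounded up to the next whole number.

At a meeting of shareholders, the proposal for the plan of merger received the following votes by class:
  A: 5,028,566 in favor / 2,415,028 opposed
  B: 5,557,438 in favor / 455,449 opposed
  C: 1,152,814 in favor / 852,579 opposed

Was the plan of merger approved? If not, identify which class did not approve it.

A: 2/3 of 7541892 = 5027928; 5,027,928 required, 5,028,566 in favor — approved.
B: 4/5 of 6944961 = 5555968.80, rounded up to 5555969; 5,555,969 required, 5,557,438 in favor — approved.
C: a majority of 2306227 is 1153114; 1,153,114 required, 1,152,814 in favor — not approved.

Not approved — the C shares did not give the required vote.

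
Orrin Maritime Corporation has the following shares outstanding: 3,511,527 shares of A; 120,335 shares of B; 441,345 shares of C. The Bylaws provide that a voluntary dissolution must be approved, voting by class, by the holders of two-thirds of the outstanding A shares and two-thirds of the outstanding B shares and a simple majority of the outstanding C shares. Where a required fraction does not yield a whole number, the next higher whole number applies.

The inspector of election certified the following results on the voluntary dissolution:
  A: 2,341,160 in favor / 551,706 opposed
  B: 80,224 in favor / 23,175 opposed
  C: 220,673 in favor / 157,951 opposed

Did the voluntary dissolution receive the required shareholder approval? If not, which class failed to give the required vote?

A: 2/3 of 3511527 = 2341018; 2,341,018 required, 2,341,160 in favor — approved.
B: 2/3 of 120335 = 80223.33, rounded up to 80224; 80,224 required, 80,224 in favor — approved.
C: a majority of 441345 is 220673; 220,673 required, 220,673 in favor — approved.

Approved — every class gave the required vote.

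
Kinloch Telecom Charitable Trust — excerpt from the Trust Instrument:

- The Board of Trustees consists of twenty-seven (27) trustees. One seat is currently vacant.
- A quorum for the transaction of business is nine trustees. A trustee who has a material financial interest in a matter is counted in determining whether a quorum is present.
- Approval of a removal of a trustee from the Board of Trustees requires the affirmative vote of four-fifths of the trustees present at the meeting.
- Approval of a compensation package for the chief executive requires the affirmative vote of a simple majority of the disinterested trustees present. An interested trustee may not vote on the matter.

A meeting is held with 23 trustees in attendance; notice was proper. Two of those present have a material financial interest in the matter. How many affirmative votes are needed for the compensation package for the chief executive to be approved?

The compensation package for the chief executive requires a majority of the disinterested trustees present (23 − 2 = 21).
A majority of 21 is 11.

11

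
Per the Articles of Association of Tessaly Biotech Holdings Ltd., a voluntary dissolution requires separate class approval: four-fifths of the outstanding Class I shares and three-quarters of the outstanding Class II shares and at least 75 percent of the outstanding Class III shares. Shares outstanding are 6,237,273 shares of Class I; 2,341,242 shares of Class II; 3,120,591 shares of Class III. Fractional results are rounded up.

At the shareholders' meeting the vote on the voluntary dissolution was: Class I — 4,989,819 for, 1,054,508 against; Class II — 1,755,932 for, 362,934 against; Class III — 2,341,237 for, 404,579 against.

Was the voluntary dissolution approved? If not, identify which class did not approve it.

Approved — every class gave the required vote.

Class I: 4/5 of 6237273 = 4989818.40, rounded up to 4989819; 4,989,819 required, 4,989,819 in favor — approved.
Class II: 3/4 of 2341242 = 1755931.50, rounded up to 1755932; 1,755,932 required, 1,755,932 in favor — approved.
Class III: 3/4 of 3120591 = 2340443.25, rounded up to 2340444; 2,340,444 required, 2,341,237 in favor — approved.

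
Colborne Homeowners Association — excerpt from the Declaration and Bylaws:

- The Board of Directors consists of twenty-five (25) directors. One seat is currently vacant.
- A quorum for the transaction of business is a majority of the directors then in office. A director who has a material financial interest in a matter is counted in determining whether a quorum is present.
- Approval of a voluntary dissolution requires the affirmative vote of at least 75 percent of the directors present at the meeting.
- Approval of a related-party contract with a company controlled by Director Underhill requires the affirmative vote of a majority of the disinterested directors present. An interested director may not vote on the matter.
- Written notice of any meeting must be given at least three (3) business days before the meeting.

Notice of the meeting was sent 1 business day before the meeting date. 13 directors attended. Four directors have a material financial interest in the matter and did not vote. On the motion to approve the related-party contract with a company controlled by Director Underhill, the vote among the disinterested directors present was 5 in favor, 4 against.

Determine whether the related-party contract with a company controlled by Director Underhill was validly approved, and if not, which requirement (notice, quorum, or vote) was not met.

Notice: 1 business day given; 3 required (1 < 3). Not satisfied.
Quorum: 13 present (interested directors count toward quorum); quorum is 13. Satisfied.
Vote: the related-party contract with a company controlled by Director Underhill requires a majority of the disinterested directors present (13 − 4 = 9). A majority of 9 is 5, so 5 affirmative votes are needed; 5 voted in favor. Satisfied.

Invalid — notice requirement not satisfied.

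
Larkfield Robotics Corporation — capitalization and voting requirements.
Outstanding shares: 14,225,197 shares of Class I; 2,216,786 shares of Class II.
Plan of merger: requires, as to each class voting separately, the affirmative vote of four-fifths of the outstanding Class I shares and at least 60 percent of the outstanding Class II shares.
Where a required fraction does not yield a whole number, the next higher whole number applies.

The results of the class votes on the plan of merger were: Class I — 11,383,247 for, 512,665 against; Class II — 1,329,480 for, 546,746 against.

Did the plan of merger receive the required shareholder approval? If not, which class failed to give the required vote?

Class I: 4/5 of 14225197 = 11380157.60, rounded up to 11380158; 11,380,158 required, 11,383,247 in favor — approved.
Class II: 3/5 of 2216786 = 1330071.60, rounded up to 1330072; 1,330,072 required, 1,329,480 in favor — not approved.

Not approved — the Class II shares did not give the required vote.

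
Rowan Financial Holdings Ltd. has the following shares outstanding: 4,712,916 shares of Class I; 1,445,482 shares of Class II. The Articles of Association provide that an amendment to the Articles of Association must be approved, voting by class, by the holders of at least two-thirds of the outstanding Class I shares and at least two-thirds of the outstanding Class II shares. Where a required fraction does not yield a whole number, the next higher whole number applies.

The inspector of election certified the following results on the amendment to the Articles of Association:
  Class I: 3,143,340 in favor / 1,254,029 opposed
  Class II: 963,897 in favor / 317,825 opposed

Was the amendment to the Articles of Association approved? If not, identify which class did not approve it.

Class I: 2/3 of 4712916 = 3141944; 3,141,944 required, 3,143,340 in favor — approved.
Class II: 2/3 of 1445482 = 963654.67, rounded up to 963655; 963,655 required, 963,897 in favor — approved.

Approved — every class gave the required vote.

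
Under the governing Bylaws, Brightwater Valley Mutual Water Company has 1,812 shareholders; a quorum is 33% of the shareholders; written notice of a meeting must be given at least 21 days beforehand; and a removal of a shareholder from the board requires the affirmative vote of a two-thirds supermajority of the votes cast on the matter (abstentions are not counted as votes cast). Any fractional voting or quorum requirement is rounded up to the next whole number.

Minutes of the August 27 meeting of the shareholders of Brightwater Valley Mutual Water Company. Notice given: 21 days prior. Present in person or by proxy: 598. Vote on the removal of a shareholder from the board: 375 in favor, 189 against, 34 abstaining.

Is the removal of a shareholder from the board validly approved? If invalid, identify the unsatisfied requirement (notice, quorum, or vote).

Notice: 21 days given; 21 required. Satisfied.
Quorum: 33% of 1,812 = 597.96, rounded up to 598; 598 present. Satisfied.
Vote: requires two-thirds of the votes cast (598 − 34 abstaining = 564); 2/3 of 564 = 376, so 376 needed; 375 in favor. Not satisfied.

Invalid — vote requirement not satisfied.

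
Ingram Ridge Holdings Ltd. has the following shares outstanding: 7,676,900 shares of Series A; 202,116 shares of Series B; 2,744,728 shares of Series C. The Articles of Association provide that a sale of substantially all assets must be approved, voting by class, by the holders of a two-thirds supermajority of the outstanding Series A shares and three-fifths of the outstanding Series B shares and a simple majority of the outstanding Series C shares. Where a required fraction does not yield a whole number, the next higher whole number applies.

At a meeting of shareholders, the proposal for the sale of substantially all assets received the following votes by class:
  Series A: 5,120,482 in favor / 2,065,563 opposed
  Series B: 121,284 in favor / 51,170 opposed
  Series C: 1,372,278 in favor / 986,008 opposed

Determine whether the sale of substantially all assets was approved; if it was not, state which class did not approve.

Series A: 2/3 of 7676900 = 5117933.33, rounded up to 5117934; 5,117,934 required, 5,120,482 in favor — approved.
Series B: 3/5 of 202116 = 121269.60, rounded up to 121270; 121,270 required, 121,284 in favor — approved.
Series C: a majority of 2744728 is 1372365; 1,372,365 required, 1,372,278 in favor — not approved.

Not approved — the Series C shares did not give the required vote.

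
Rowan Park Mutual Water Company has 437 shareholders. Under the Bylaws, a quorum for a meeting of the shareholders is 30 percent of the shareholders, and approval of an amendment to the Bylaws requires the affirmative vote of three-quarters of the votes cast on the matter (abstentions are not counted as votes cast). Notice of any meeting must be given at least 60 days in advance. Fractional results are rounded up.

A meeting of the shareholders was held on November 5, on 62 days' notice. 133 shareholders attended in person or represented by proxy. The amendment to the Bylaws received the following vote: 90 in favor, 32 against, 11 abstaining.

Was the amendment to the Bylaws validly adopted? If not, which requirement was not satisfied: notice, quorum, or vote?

Notice: 62 days given; 60 required. Satisfied.
Quorum: 30% of 437 = 131.10, rounded up to 132; 133 present. Satisfied.
Vote: requires three-fourths of the votes cast (133 − 11 abstaining = 122); 3/4 of 122 = 91.50, rounded up to 92, so 92 needed; 90 in favor. Not satisfied.

Invalid — vote requirement not satisfied.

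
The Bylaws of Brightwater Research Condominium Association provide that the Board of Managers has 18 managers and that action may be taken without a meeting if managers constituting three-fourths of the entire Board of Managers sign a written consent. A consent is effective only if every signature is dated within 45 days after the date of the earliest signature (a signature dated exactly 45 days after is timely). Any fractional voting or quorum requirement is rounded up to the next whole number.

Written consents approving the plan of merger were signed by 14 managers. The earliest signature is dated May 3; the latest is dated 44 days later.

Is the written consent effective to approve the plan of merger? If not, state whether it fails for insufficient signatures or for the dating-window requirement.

Effective — both the signature and dating-window requirements are satisfied.

Signatures required: three-fourths of 18 — 3/4 of 18 = 13.50, rounded up to 14, so 14 needed; 14 signed. Sufficient.
Dating window: the latest signature is 44 days after the earliest; the limit is 45 days. Within the window.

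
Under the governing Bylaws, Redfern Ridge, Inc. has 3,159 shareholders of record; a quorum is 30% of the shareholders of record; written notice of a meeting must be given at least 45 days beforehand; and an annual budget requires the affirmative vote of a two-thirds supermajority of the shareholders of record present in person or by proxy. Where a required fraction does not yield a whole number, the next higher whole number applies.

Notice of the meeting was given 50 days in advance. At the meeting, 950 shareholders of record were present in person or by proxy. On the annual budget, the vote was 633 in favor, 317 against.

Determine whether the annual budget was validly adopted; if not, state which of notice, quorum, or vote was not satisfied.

Notice: 50 days given; 45 required. Satisfied.
Quorum: 30% of 3,159 = 947.70, rounded up to 948; 950 present. Satisfied.
Vote: requires two-thirds of those present (950); 2/3 of 950 = 633.33, rounded up to 634, so 634 needed; 633 in favor. Not satisfied.

Invalid — vote requirement not satisfied.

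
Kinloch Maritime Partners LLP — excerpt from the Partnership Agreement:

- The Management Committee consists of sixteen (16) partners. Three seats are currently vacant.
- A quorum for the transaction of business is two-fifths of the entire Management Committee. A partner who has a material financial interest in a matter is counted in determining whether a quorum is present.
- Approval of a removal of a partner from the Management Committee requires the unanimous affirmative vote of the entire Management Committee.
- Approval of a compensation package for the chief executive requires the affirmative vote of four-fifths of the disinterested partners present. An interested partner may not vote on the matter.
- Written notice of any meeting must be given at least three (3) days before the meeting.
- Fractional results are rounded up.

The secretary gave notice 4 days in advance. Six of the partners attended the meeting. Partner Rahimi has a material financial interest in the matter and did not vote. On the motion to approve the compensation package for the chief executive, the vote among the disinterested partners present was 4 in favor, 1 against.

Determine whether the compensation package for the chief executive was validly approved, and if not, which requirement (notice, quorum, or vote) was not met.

Notice: 4 days given; 3 required (4 ≥ 3). Satisfied.
Quorum: 6 present (interested partners count toward quorum); quorum is 7. Not satisfied.
Vote: the compensation package for the chief executive requires four-fifths of the disinterested partners present (6 − 1 = 5). 4/5 of 5 = 4, so 4 affirmative votes are needed; 4 voted in favor. Satisfied. (Moot — without a quorum no business can be validly transacted.)

Invalid — quorum requirement not satisfied.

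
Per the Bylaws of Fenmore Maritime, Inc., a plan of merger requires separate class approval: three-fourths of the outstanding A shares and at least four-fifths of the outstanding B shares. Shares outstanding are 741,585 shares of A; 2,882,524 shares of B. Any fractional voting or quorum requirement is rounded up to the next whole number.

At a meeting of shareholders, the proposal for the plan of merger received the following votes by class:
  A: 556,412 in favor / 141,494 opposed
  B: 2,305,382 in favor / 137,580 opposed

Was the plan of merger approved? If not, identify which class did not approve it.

Not approved — the B shares did not give the required vote.

A: 3/4 of 741585 = 556188.75, rounded up to 556189; 556,189 required, 556,412 in favor — approved.
B: 4/5 of 2882524 = 2306019.20, rounded up to 2306020; 2,306,020 required, 2,305,382 in favor — not approved.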